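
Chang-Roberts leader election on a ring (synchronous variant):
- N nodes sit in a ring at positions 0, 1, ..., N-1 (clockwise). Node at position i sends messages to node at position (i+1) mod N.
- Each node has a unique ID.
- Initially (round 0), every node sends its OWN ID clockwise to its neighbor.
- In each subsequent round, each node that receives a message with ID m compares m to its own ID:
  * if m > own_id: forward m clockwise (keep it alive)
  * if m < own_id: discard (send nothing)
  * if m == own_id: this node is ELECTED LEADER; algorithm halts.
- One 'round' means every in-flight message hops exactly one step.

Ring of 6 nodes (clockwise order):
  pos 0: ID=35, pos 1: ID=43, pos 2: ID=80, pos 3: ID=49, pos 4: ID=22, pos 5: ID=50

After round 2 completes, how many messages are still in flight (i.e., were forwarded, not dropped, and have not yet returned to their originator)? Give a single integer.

Answer: 2

Derivation:
Round 1: pos1(id43) recv 35: drop; pos2(id80) recv 43: drop; pos3(id49) recv 80: fwd; pos4(id22) recv 49: fwd; pos5(id50) recv 22: drop; pos0(id35) recv 50: fwd
Round 2: pos4(id22) recv 80: fwd; pos5(id50) recv 49: drop; pos1(id43) recv 50: fwd
After round 2: 2 messages still in flight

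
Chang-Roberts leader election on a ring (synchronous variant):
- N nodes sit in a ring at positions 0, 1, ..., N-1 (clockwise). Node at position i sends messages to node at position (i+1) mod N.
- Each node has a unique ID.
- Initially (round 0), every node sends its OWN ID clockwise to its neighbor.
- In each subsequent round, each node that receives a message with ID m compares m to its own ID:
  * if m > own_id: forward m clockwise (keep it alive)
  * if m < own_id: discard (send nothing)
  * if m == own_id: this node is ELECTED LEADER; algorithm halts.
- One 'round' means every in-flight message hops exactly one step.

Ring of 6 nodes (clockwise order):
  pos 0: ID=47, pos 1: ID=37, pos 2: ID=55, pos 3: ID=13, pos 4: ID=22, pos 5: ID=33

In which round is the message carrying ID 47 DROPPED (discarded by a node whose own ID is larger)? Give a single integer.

Round 1: pos1(id37) recv 47: fwd; pos2(id55) recv 37: drop; pos3(id13) recv 55: fwd; pos4(id22) recv 13: drop; pos5(id33) recv 22: drop; pos0(id47) recv 33: drop
Round 2: pos2(id55) recv 47: drop; pos4(id22) recv 55: fwd
Round 3: pos5(id33) recv 55: fwd
Round 4: pos0(id47) recv 55: fwd
Round 5: pos1(id37) recv 55: fwd
Round 6: pos2(id55) recv 55: ELECTED
Message ID 47 originates at pos 0; dropped at pos 2 in round 2

Answer: 2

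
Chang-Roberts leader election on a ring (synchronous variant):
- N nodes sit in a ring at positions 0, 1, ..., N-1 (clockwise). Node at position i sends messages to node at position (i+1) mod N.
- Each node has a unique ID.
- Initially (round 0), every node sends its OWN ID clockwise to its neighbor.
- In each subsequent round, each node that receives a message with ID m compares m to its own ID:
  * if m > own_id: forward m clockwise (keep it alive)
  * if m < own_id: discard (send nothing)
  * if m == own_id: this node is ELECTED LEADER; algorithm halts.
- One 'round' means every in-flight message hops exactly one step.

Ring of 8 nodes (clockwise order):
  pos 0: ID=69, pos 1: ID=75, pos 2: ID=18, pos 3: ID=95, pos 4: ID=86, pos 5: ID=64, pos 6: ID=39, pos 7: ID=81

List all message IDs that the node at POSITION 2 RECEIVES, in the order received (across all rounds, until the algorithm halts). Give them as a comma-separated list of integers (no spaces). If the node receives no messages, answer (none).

Round 1: pos1(id75) recv 69: drop; pos2(id18) recv 75: fwd; pos3(id95) recv 18: drop; pos4(id86) recv 95: fwd; pos5(id64) recv 86: fwd; pos6(id39) recv 64: fwd; pos7(id81) recv 39: drop; pos0(id69) recv 81: fwd
Round 2: pos3(id95) recv 75: drop; pos5(id64) recv 95: fwd; pos6(id39) recv 86: fwd; pos7(id81) recv 64: drop; pos1(id75) recv 81: fwd
Round 3: pos6(id39) recv 95: fwd; pos7(id81) recv 86: fwd; pos2(id18) recv 81: fwd
Round 4: pos7(id81) recv 95: fwd; pos0(id69) recv 86: fwd; pos3(id95) recv 81: drop
Round 5: pos0(id69) recv 95: fwd; pos1(id75) recv 86: fwd
Round 6: pos1(id75) recv 95: fwd; pos2(id18) recv 86: fwd
Round 7: pos2(id18) recv 95: fwd; pos3(id95) recv 86: drop
Round 8: pos3(id95) recv 95: ELECTED

Answer: 75,81,86,95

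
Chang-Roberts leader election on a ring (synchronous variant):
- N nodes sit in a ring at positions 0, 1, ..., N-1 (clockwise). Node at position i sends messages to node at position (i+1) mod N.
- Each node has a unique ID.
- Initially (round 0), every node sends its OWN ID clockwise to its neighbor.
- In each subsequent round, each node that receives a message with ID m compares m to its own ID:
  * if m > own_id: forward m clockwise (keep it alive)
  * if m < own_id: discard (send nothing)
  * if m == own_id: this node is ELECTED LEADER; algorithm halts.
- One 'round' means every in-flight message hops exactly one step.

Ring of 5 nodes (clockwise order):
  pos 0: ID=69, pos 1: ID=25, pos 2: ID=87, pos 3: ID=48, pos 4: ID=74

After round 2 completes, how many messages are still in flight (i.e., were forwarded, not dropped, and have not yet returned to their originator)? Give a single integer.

Round 1: pos1(id25) recv 69: fwd; pos2(id87) recv 25: drop; pos3(id48) recv 87: fwd; pos4(id74) recv 48: drop; pos0(id69) recv 74: fwd
Round 2: pos2(id87) recv 69: drop; pos4(id74) recv 87: fwd; pos1(id25) recv 74: fwd
After round 2: 2 messages still in flight

Answer: 2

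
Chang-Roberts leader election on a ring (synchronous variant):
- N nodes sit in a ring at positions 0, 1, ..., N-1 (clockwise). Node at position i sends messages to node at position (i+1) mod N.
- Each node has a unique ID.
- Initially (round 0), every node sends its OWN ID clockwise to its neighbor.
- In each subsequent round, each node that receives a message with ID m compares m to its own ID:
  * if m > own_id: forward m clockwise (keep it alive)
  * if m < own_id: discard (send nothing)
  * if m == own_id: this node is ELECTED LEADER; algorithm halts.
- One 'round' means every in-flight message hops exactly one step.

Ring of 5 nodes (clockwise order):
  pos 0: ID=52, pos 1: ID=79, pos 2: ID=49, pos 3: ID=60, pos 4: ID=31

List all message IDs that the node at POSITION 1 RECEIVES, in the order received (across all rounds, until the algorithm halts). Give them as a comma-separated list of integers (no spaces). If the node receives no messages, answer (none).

Answer: 52,60,79

Derivation:
Round 1: pos1(id79) recv 52: drop; pos2(id49) recv 79: fwd; pos3(id60) recv 49: drop; pos4(id31) recv 60: fwd; pos0(id52) recv 31: drop
Round 2: pos3(id60) recv 79: fwd; pos0(id52) recv 60: fwd
Round 3: pos4(id31) recv 79: fwd; pos1(id79) recv 60: drop
Round 4: pos0(id52) recv 79: fwd
Round 5: pos1(id79) recv 79: ELECTED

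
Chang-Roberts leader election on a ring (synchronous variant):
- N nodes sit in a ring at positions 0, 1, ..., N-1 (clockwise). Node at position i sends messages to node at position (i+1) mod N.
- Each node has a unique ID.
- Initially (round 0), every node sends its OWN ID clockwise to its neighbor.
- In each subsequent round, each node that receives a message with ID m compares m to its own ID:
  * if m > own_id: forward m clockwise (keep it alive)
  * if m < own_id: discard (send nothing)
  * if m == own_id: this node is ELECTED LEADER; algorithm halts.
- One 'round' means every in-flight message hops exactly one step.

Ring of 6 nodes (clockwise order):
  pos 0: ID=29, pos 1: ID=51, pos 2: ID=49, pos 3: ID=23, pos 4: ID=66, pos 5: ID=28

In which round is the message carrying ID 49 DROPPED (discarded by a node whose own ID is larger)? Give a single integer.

Round 1: pos1(id51) recv 29: drop; pos2(id49) recv 51: fwd; pos3(id23) recv 49: fwd; pos4(id66) recv 23: drop; pos5(id28) recv 66: fwd; pos0(id29) recv 28: drop
Round 2: pos3(id23) recv 51: fwd; pos4(id66) recv 49: drop; pos0(id29) recv 66: fwd
Round 3: pos4(id66) recv 51: drop; pos1(id51) recv 66: fwd
Round 4: pos2(id49) recv 66: fwd
Round 5: pos3(id23) recv 66: fwd
Round 6: pos4(id66) recv 66: ELECTED
Message ID 49 originates at pos 2; dropped at pos 4 in round 2

Answer: 2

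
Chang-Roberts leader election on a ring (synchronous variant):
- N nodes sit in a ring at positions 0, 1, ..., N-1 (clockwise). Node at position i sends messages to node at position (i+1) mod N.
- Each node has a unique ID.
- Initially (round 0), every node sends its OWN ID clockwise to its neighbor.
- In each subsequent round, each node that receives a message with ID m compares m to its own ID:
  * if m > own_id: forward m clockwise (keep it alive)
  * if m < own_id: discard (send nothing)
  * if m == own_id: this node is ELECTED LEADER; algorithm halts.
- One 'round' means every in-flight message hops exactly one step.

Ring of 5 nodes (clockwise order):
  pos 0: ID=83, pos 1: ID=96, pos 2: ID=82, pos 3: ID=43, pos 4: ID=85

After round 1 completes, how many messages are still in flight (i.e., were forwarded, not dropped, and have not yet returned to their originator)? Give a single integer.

Answer: 3

Derivation:
Round 1: pos1(id96) recv 83: drop; pos2(id82) recv 96: fwd; pos3(id43) recv 82: fwd; pos4(id85) recv 43: drop; pos0(id83) recv 85: fwd
After round 1: 3 messages still in flight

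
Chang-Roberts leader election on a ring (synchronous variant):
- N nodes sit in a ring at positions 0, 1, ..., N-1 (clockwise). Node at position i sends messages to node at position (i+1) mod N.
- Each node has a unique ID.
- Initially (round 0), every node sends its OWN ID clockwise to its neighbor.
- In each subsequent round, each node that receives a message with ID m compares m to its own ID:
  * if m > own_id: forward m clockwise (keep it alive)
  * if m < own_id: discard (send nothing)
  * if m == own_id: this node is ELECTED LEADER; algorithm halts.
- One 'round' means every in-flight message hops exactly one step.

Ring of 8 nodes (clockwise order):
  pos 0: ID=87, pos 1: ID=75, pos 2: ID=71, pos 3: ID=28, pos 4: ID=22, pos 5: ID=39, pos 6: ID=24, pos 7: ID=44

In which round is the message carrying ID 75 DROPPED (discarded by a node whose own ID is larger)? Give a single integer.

Answer: 7

Derivation:
Round 1: pos1(id75) recv 87: fwd; pos2(id71) recv 75: fwd; pos3(id28) recv 71: fwd; pos4(id22) recv 28: fwd; pos5(id39) recv 22: drop; pos6(id24) recv 39: fwd; pos7(id44) recv 24: drop; pos0(id87) recv 44: drop
Round 2: pos2(id71) recv 87: fwd; pos3(id28) recv 75: fwd; pos4(id22) recv 71: fwd; pos5(id39) recv 28: drop; pos7(id44) recv 39: drop
Round 3: pos3(id28) recv 87: fwd; pos4(id22) recv 75: fwd; pos5(id39) recv 71: fwd
Round 4: pos4(id22) recv 87: fwd; pos5(id39) recv 75: fwd; pos6(id24) recv 71: fwd
Round 5: pos5(id39) recv 87: fwd; pos6(id24) recv 75: fwd; pos7(id44) recv 71: fwd
Round 6: pos6(id24) recv 87: fwd; pos7(id44) recv 75: fwd; pos0(id87) recv 71: drop
Round 7: pos7(id44) recv 87: fwd; pos0(id87) recv 75: drop
Round 8: pos0(id87) recv 87: ELECTED
Message ID 75 originates at pos 1; dropped at pos 0 in round 7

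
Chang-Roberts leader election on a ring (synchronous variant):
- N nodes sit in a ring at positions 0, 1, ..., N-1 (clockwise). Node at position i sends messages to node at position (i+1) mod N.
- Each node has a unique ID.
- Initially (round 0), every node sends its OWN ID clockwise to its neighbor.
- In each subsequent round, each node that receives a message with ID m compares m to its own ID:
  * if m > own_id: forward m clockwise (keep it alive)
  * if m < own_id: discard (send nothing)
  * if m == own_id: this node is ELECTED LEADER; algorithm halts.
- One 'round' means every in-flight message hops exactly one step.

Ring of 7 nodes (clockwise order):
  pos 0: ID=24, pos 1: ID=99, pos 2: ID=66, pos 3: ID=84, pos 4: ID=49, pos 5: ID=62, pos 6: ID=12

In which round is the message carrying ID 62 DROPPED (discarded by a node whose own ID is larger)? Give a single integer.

Round 1: pos1(id99) recv 24: drop; pos2(id66) recv 99: fwd; pos3(id84) recv 66: drop; pos4(id49) recv 84: fwd; pos5(id62) recv 49: drop; pos6(id12) recv 62: fwd; pos0(id24) recv 12: drop
Round 2: pos3(id84) recv 99: fwd; pos5(id62) recv 84: fwd; pos0(id24) recv 62: fwd
Round 3: pos4(id49) recv 99: fwd; pos6(id12) recv 84: fwd; pos1(id99) recv 62: drop
Round 4: pos5(id62) recv 99: fwd; pos0(id24) recv 84: fwd
Round 5: pos6(id12) recv 99: fwd; pos1(id99) recv 84: drop
Round 6: pos0(id24) recv 99: fwd
Round 7: pos1(id99) recv 99: ELECTED
Message ID 62 originates at pos 5; dropped at pos 1 in round 3

Answer: 3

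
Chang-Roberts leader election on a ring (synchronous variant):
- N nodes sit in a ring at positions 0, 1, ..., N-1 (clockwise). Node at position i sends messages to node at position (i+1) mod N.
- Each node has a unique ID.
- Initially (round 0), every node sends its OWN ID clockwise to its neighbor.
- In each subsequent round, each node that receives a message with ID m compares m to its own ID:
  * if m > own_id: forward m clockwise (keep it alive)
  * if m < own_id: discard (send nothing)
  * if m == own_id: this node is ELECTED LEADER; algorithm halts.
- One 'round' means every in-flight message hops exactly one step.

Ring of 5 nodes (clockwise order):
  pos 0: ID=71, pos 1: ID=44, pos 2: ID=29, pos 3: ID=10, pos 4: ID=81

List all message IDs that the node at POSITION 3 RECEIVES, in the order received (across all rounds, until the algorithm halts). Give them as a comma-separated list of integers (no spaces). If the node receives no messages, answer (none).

Round 1: pos1(id44) recv 71: fwd; pos2(id29) recv 44: fwd; pos3(id10) recv 29: fwd; pos4(id81) recv 10: drop; pos0(id71) recv 81: fwd
Round 2: pos2(id29) recv 71: fwd; pos3(id10) recv 44: fwd; pos4(id81) recv 29: drop; pos1(id44) recv 81: fwd
Round 3: pos3(id10) recv 71: fwd; pos4(id81) recv 44: drop; pos2(id29) recv 81: fwd
Round 4: pos4(id81) recv 71: drop; pos3(id10) recv 81: fwd
Round 5: pos4(id81) recv 81: ELECTED

Answer: 29,44,71,81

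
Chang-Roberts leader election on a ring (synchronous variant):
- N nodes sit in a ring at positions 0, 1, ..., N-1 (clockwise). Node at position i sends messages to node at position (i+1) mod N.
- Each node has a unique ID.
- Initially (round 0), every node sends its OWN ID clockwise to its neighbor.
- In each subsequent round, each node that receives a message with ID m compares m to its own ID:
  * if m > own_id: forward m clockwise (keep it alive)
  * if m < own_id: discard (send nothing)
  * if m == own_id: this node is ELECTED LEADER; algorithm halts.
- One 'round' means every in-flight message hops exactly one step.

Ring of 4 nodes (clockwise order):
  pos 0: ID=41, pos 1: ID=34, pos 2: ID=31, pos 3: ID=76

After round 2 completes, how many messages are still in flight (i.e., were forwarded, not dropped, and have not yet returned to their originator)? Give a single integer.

Round 1: pos1(id34) recv 41: fwd; pos2(id31) recv 34: fwd; pos3(id76) recv 31: drop; pos0(id41) recv 76: fwd
Round 2: pos2(id31) recv 41: fwd; pos3(id76) recv 34: drop; pos1(id34) recv 76: fwd
After round 2: 2 messages still in flight

Answer: 2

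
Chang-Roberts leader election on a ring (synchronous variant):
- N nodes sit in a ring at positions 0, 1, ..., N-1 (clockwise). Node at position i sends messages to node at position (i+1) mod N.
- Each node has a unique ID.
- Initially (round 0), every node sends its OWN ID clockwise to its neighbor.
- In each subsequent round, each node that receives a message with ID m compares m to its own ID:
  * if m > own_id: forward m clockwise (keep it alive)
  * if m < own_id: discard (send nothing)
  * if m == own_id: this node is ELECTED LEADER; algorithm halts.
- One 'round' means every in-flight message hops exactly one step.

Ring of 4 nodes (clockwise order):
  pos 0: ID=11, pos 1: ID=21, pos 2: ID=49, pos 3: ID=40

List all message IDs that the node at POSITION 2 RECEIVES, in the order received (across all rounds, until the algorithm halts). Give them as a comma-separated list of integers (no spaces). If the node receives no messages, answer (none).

Round 1: pos1(id21) recv 11: drop; pos2(id49) recv 21: drop; pos3(id40) recv 49: fwd; pos0(id11) recv 40: fwd
Round 2: pos0(id11) recv 49: fwd; pos1(id21) recv 40: fwd
Round 3: pos1(id21) recv 49: fwd; pos2(id49) recv 40: drop
Round 4: pos2(id49) recv 49: ELECTED

Answer: 21,40,49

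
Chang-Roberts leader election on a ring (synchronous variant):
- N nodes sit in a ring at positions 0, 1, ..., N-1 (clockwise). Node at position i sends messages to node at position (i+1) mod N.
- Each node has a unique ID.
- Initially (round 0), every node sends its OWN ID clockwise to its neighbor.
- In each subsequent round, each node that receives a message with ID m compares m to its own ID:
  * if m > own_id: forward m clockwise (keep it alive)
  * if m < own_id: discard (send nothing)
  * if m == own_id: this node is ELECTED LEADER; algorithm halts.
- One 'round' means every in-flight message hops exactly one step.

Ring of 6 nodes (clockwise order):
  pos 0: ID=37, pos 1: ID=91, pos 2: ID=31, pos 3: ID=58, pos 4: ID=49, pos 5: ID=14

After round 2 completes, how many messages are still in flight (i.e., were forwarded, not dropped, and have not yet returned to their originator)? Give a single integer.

Answer: 3

Derivation:
Round 1: pos1(id91) recv 37: drop; pos2(id31) recv 91: fwd; pos3(id58) recv 31: drop; pos4(id49) recv 58: fwd; pos5(id14) recv 49: fwd; pos0(id37) recv 14: drop
Round 2: pos3(id58) recv 91: fwd; pos5(id14) recv 58: fwd; pos0(id37) recv 49: fwd
After round 2: 3 messages still in flight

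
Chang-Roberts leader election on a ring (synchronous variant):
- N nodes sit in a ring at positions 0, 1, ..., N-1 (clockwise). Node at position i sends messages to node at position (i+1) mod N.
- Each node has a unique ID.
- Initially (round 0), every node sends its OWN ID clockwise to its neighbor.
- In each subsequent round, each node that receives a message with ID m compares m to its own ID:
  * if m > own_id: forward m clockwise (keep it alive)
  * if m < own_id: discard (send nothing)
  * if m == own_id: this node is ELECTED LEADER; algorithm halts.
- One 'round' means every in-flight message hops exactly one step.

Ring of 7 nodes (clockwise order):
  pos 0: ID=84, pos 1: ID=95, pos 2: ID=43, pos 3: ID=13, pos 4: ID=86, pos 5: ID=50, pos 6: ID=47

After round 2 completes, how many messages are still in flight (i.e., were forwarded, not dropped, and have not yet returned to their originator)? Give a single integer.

Answer: 2

Derivation:
Round 1: pos1(id95) recv 84: drop; pos2(id43) recv 95: fwd; pos3(id13) recv 43: fwd; pos4(id86) recv 13: drop; pos5(id50) recv 86: fwd; pos6(id47) recv 50: fwd; pos0(id84) recv 47: drop
Round 2: pos3(id13) recv 95: fwd; pos4(id86) recv 43: drop; pos6(id47) recv 86: fwd; pos0(id84) recv 50: drop
After round 2: 2 messages still in flight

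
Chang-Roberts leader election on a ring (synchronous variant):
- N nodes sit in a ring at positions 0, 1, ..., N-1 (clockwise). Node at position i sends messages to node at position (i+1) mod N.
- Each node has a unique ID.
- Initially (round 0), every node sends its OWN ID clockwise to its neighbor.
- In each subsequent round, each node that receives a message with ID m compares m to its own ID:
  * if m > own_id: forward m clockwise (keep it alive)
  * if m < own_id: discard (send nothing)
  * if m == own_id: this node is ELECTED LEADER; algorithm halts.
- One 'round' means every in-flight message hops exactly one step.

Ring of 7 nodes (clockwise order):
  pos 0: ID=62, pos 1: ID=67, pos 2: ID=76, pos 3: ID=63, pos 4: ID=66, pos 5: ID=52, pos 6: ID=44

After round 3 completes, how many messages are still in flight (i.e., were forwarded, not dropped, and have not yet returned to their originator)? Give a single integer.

Round 1: pos1(id67) recv 62: drop; pos2(id76) recv 67: drop; pos3(id63) recv 76: fwd; pos4(id66) recv 63: drop; pos5(id52) recv 66: fwd; pos6(id44) recv 52: fwd; pos0(id62) recv 44: drop
Round 2: pos4(id66) recv 76: fwd; pos6(id44) recv 66: fwd; pos0(id62) recv 52: drop
Round 3: pos5(id52) recv 76: fwd; pos0(id62) recv 66: fwd
After round 3: 2 messages still in flight

Answer: 2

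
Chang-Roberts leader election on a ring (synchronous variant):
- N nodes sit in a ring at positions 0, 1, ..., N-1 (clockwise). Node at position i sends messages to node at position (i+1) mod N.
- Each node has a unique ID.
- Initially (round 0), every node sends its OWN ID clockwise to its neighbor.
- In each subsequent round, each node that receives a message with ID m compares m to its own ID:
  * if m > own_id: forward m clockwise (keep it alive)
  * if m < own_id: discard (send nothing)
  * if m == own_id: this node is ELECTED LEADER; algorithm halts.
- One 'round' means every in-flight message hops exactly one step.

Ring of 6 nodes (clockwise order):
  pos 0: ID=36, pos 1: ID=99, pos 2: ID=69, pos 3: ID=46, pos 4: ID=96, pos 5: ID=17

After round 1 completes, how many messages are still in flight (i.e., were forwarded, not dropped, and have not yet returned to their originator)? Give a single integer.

Answer: 3

Derivation:
Round 1: pos1(id99) recv 36: drop; pos2(id69) recv 99: fwd; pos3(id46) recv 69: fwd; pos4(id96) recv 46: drop; pos5(id17) recv 96: fwd; pos0(id36) recv 17: drop
After round 1: 3 messages still in flight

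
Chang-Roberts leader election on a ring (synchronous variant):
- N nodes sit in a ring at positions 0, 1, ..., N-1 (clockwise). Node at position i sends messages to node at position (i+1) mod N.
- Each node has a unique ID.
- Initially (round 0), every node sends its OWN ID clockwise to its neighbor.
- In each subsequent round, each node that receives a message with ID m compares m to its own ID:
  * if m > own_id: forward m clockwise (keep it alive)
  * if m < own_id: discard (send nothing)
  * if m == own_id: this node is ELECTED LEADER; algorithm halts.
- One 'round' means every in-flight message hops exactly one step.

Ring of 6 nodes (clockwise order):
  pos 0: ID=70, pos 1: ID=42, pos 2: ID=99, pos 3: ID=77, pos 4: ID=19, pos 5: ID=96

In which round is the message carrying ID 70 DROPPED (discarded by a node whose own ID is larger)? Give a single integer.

Round 1: pos1(id42) recv 70: fwd; pos2(id99) recv 42: drop; pos3(id77) recv 99: fwd; pos4(id19) recv 77: fwd; pos5(id96) recv 19: drop; pos0(id70) recv 96: fwd
Round 2: pos2(id99) recv 70: drop; pos4(id19) recv 99: fwd; pos5(id96) recv 77: drop; pos1(id42) recv 96: fwd
Round 3: pos5(id96) recv 99: fwd; pos2(id99) recv 96: drop
Round 4: pos0(id70) recv 99: fwd
Round 5: pos1(id42) recv 99: fwd
Round 6: pos2(id99) recv 99: ELECTED
Message ID 70 originates at pos 0; dropped at pos 2 in round 2

Answer: 2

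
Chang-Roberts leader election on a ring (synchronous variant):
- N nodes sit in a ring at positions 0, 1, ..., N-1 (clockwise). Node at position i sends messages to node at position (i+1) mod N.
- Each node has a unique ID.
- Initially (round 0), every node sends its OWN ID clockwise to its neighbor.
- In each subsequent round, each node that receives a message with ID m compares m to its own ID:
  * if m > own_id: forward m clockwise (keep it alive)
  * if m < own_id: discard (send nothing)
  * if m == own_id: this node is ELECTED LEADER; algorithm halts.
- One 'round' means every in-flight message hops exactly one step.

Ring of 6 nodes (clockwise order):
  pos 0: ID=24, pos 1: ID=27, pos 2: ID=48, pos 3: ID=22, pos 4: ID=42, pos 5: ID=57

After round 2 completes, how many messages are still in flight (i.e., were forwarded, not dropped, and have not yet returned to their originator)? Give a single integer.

Answer: 2

Derivation:
Round 1: pos1(id27) recv 24: drop; pos2(id48) recv 27: drop; pos3(id22) recv 48: fwd; pos4(id42) recv 22: drop; pos5(id57) recv 42: drop; pos0(id24) recv 57: fwd
Round 2: pos4(id42) recv 48: fwd; pos1(id27) recv 57: fwd
After round 2: 2 messages still in flight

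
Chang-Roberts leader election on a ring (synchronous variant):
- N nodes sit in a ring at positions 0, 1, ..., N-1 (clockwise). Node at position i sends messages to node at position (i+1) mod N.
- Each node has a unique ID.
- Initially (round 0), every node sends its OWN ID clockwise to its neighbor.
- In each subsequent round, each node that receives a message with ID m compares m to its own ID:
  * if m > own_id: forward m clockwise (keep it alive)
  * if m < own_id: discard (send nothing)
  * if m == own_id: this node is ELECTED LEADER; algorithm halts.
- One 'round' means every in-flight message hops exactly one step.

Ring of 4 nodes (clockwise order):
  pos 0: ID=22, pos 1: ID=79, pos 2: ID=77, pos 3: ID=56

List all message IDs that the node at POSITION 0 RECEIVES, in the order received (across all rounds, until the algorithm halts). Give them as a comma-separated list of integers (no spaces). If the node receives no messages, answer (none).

Round 1: pos1(id79) recv 22: drop; pos2(id77) recv 79: fwd; pos3(id56) recv 77: fwd; pos0(id22) recv 56: fwd
Round 2: pos3(id56) recv 79: fwd; pos0(id22) recv 77: fwd; pos1(id79) recv 56: drop
Round 3: pos0(id22) recv 79: fwd; pos1(id79) recv 77: drop
Round 4: pos1(id79) recv 79: ELECTED

Answer: 56,77,79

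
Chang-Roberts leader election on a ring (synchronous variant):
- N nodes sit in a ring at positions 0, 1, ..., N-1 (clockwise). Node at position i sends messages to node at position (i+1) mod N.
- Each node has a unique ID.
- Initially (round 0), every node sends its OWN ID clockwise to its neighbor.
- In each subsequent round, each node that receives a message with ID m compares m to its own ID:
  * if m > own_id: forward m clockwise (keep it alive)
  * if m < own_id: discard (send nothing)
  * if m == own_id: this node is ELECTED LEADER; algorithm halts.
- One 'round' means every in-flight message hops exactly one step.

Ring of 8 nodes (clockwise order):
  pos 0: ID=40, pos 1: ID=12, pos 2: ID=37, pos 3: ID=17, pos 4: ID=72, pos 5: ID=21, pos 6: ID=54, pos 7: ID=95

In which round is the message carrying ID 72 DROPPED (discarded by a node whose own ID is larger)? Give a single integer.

Round 1: pos1(id12) recv 40: fwd; pos2(id37) recv 12: drop; pos3(id17) recv 37: fwd; pos4(id72) recv 17: drop; pos5(id21) recv 72: fwd; pos6(id54) recv 21: drop; pos7(id95) recv 54: drop; pos0(id40) recv 95: fwd
Round 2: pos2(id37) recv 40: fwd; pos4(id72) recv 37: drop; pos6(id54) recv 72: fwd; pos1(id12) recv 95: fwd
Round 3: pos3(id17) recv 40: fwd; pos7(id95) recv 72: drop; pos2(id37) recv 95: fwd
Round 4: pos4(id72) recv 40: drop; pos3(id17) recv 95: fwd
Round 5: pos4(id72) recv 95: fwd
Round 6: pos5(id21) recv 95: fwd
Round 7: pos6(id54) recv 95: fwd
Round 8: pos7(id95) recv 95: ELECTED
Message ID 72 originates at pos 4; dropped at pos 7 in round 3

Answer: 3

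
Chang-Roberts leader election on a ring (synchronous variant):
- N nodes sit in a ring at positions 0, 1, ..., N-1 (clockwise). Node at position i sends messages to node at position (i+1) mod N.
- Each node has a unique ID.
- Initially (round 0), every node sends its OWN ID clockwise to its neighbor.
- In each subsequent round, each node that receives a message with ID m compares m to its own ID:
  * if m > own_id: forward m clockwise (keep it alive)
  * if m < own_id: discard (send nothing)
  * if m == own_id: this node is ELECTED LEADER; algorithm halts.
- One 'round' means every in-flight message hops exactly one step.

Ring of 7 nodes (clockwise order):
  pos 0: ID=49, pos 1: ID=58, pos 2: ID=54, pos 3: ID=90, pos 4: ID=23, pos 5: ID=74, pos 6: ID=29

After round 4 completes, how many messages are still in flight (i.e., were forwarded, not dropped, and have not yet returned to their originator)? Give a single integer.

Answer: 2

Derivation:
Round 1: pos1(id58) recv 49: drop; pos2(id54) recv 58: fwd; pos3(id90) recv 54: drop; pos4(id23) recv 90: fwd; pos5(id74) recv 23: drop; pos6(id29) recv 74: fwd; pos0(id49) recv 29: drop
Round 2: pos3(id90) recv 58: drop; pos5(id74) recv 90: fwd; pos0(id49) recv 74: fwd
Round 3: pos6(id29) recv 90: fwd; pos1(id58) recv 74: fwd
Round 4: pos0(id49) recv 90: fwd; pos2(id54) recv 74: fwd
After round 4: 2 messages still in flight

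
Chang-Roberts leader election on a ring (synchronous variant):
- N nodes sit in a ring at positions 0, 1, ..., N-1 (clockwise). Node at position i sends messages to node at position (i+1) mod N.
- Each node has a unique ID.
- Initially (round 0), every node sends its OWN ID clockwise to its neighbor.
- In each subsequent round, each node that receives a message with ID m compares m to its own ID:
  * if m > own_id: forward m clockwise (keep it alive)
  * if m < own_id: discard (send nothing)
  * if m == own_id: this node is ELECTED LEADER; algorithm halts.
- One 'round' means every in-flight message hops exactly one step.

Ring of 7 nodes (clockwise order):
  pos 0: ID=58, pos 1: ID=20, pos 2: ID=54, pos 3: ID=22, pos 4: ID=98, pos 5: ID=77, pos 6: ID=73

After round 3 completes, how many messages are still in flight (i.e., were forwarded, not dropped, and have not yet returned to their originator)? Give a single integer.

Answer: 4

Derivation:
Round 1: pos1(id20) recv 58: fwd; pos2(id54) recv 20: drop; pos3(id22) recv 54: fwd; pos4(id98) recv 22: drop; pos5(id77) recv 98: fwd; pos6(id73) recv 77: fwd; pos0(id58) recv 73: fwd
Round 2: pos2(id54) recv 58: fwd; pos4(id98) recv 54: drop; pos6(id73) recv 98: fwd; pos0(id58) recv 77: fwd; pos1(id20) recv 73: fwd
Round 3: pos3(id22) recv 58: fwd; pos0(id58) recv 98: fwd; pos1(id20) recv 77: fwd; pos2(id54) recv 73: fwd
After round 3: 4 messages still in flight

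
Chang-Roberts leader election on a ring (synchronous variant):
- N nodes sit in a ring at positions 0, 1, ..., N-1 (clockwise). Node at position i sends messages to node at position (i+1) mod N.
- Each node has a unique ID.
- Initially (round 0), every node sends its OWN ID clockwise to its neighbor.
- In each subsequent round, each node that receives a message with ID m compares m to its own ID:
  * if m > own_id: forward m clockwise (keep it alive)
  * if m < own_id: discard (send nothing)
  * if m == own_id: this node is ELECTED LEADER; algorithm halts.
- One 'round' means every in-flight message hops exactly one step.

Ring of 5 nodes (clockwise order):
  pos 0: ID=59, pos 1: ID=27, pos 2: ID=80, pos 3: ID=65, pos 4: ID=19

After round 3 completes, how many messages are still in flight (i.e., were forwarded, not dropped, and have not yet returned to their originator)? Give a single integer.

Answer: 2

Derivation:
Round 1: pos1(id27) recv 59: fwd; pos2(id80) recv 27: drop; pos3(id65) recv 80: fwd; pos4(id19) recv 65: fwd; pos0(id59) recv 19: drop
Round 2: pos2(id80) recv 59: drop; pos4(id19) recv 80: fwd; pos0(id59) recv 65: fwd
Round 3: pos0(id59) recv 80: fwd; pos1(id27) recv 65: fwd
After round 3: 2 messages still in flight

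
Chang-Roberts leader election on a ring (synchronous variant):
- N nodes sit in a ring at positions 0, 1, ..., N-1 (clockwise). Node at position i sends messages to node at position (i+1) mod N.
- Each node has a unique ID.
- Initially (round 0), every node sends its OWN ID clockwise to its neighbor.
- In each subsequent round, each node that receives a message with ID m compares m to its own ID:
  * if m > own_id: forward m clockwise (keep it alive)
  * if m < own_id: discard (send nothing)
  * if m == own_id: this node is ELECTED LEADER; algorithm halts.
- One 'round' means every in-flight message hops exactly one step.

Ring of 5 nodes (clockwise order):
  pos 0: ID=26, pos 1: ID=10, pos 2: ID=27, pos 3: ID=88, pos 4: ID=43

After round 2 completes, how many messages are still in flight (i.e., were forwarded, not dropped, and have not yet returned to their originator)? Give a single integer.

Answer: 2

Derivation:
Round 1: pos1(id10) recv 26: fwd; pos2(id27) recv 10: drop; pos3(id88) recv 27: drop; pos4(id43) recv 88: fwd; pos0(id26) recv 43: fwd
Round 2: pos2(id27) recv 26: drop; pos0(id26) recv 88: fwd; pos1(id10) recv 43: fwd
After round 2: 2 messages still in flight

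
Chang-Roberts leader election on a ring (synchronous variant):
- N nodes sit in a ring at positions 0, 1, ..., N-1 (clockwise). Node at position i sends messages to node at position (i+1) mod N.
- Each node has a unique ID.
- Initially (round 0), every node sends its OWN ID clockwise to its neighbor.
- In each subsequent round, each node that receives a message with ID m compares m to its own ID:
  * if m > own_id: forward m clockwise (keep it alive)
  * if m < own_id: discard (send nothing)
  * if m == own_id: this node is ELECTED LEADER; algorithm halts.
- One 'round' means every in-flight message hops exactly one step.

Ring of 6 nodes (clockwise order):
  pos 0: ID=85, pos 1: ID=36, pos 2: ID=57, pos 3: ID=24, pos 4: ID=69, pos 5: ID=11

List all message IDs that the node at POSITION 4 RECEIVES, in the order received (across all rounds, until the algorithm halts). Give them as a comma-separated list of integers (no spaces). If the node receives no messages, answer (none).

Round 1: pos1(id36) recv 85: fwd; pos2(id57) recv 36: drop; pos3(id24) recv 57: fwd; pos4(id69) recv 24: drop; pos5(id11) recv 69: fwd; pos0(id85) recv 11: drop
Round 2: pos2(id57) recv 85: fwd; pos4(id69) recv 57: drop; pos0(id85) recv 69: drop
Round 3: pos3(id24) recv 85: fwd
Round 4: pos4(id69) recv 85: fwd
Round 5: pos5(id11) recv 85: fwd
Round 6: pos0(id85) recv 85: ELECTED

Answer: 24,57,85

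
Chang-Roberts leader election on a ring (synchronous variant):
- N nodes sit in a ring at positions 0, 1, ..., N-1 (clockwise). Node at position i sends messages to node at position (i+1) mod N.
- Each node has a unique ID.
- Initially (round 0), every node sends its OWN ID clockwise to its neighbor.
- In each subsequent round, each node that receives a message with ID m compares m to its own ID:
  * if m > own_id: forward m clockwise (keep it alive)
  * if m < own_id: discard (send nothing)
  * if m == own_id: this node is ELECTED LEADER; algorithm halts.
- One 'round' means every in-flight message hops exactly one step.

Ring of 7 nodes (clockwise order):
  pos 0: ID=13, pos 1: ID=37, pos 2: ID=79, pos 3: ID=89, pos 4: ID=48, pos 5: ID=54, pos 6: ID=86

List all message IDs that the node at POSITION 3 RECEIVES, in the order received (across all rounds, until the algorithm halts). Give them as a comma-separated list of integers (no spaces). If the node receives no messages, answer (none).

Round 1: pos1(id37) recv 13: drop; pos2(id79) recv 37: drop; pos3(id89) recv 79: drop; pos4(id48) recv 89: fwd; pos5(id54) recv 48: drop; pos6(id86) recv 54: drop; pos0(id13) recv 86: fwd
Round 2: pos5(id54) recv 89: fwd; pos1(id37) recv 86: fwd
Round 3: pos6(id86) recv 89: fwd; pos2(id79) recv 86: fwd
Round 4: pos0(id13) recv 89: fwd; pos3(id89) recv 86: drop
Round 5: pos1(id37) recv 89: fwd
Round 6: pos2(id79) recv 89: fwd
Round 7: pos3(id89) recv 89: ELECTED

Answer: 79,86,89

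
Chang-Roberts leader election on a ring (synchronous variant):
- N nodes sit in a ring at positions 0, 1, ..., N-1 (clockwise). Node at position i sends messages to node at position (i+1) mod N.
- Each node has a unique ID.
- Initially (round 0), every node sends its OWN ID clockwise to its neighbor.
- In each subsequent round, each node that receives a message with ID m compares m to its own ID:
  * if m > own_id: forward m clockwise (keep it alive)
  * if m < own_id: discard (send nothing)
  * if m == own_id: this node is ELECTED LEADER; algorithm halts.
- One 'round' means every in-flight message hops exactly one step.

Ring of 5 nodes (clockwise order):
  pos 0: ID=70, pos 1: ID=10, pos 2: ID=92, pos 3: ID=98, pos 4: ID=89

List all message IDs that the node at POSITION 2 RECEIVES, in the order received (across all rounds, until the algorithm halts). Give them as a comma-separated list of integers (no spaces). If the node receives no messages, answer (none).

Answer: 10,70,89,98

Derivation:
Round 1: pos1(id10) recv 70: fwd; pos2(id92) recv 10: drop; pos3(id98) recv 92: drop; pos4(id89) recv 98: fwd; pos0(id70) recv 89: fwd
Round 2: pos2(id92) recv 70: drop; pos0(id70) recv 98: fwd; pos1(id10) recv 89: fwd
Round 3: pos1(id10) recv 98: fwd; pos2(id92) recv 89: drop
Round 4: pos2(id92) recv 98: fwd
Round 5: pos3(id98) recv 98: ELECTED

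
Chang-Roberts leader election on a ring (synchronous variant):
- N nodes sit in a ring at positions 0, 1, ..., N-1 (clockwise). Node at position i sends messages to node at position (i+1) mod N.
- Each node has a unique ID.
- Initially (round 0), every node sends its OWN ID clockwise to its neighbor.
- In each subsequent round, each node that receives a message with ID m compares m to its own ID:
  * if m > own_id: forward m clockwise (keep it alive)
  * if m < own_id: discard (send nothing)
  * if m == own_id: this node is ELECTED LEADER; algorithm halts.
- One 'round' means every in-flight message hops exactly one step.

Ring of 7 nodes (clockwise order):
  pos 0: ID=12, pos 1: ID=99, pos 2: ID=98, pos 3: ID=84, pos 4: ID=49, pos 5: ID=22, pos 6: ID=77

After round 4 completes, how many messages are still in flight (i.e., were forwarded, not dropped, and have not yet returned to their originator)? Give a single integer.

Round 1: pos1(id99) recv 12: drop; pos2(id98) recv 99: fwd; pos3(id84) recv 98: fwd; pos4(id49) recv 84: fwd; pos5(id22) recv 49: fwd; pos6(id77) recv 22: drop; pos0(id12) recv 77: fwd
Round 2: pos3(id84) recv 99: fwd; pos4(id49) recv 98: fwd; pos5(id22) recv 84: fwd; pos6(id77) recv 49: drop; pos1(id99) recv 77: drop
Round 3: pos4(id49) recv 99: fwd; pos5(id22) recv 98: fwd; pos6(id77) recv 84: fwd
Round 4: pos5(id22) recv 99: fwd; pos6(id77) recv 98: fwd; pos0(id12) recv 84: fwd
After round 4: 3 messages still in flight

Answer: 3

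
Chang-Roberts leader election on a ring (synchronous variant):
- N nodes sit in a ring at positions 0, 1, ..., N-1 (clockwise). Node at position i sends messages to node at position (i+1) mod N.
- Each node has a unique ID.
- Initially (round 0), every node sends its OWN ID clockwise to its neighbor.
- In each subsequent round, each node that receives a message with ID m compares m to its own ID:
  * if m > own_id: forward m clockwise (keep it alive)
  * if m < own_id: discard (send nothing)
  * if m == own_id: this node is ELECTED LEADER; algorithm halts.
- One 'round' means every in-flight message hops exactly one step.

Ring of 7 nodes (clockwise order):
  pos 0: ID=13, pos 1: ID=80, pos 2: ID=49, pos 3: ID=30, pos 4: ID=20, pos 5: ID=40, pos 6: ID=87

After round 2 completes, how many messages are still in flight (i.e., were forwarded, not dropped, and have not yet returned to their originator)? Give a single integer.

Round 1: pos1(id80) recv 13: drop; pos2(id49) recv 80: fwd; pos3(id30) recv 49: fwd; pos4(id20) recv 30: fwd; pos5(id40) recv 20: drop; pos6(id87) recv 40: drop; pos0(id13) recv 87: fwd
Round 2: pos3(id30) recv 80: fwd; pos4(id20) recv 49: fwd; pos5(id40) recv 30: drop; pos1(id80) recv 87: fwd
After round 2: 3 messages still in flight

Answer: 3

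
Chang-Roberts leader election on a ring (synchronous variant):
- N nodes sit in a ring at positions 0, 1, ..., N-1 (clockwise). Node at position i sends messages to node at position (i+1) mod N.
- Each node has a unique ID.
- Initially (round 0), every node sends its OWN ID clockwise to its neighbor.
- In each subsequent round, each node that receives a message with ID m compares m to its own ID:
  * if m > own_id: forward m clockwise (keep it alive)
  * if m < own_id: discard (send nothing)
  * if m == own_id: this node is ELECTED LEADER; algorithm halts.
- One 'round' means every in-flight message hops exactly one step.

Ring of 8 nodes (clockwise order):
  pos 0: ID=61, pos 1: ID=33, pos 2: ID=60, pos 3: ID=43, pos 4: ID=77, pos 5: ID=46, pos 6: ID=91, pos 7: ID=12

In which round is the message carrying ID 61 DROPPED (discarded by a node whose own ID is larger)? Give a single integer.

Answer: 4

Derivation:
Round 1: pos1(id33) recv 61: fwd; pos2(id60) recv 33: drop; pos3(id43) recv 60: fwd; pos4(id77) recv 43: drop; pos5(id46) recv 77: fwd; pos6(id91) recv 46: drop; pos7(id12) recv 91: fwd; pos0(id61) recv 12: drop
Round 2: pos2(id60) recv 61: fwd; pos4(id77) recv 60: drop; pos6(id91) recv 77: drop; pos0(id61) recv 91: fwd
Round 3: pos3(id43) recv 61: fwd; pos1(id33) recv 91: fwd
Round 4: pos4(id77) recv 61: drop; pos2(id60) recv 91: fwd
Round 5: pos3(id43) recv 91: fwd
Round 6: pos4(id77) recv 91: fwd
Round 7: pos5(id46) recv 91: fwd
Round 8: pos6(id91) recv 91: ELECTED
Message ID 61 originates at pos 0; dropped at pos 4 in round 4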